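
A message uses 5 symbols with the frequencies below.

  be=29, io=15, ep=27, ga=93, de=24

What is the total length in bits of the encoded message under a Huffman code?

378

Build the Huffman tree bottom-up:
merge io(15) and de(24): 39
merge ep(27) and be(29): 56
merge 39 and 56: 95
merge ga(93) and 95: 188
Each symbol's bit-cost is frequency × depth; summing gives 378 bits (equivalently 39 + 56 + 95 + 188).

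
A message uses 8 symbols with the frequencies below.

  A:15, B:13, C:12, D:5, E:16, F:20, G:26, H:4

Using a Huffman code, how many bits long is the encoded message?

Greedily combine the two least-frequent nodes:
H(4) + D(5) → 9
9 + C(12) → 21
B(13) + A(15) → 28
E(16) + F(20) → 36
21 + G(26) → 47
28 + 36 → 64
47 + 64 → 111
Total encoded bits = sum of merged weights = 9 + 21 + 28 + 36 + 47 + 64 + 111 = 316.

316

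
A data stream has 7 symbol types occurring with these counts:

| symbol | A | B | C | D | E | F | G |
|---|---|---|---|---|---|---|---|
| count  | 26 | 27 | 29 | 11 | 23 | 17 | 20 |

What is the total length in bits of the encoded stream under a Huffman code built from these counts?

430

Greedily combine the two least-frequent nodes:
D(11) + F(17) → 28
G(20) + E(23) → 43
A(26) + B(27) → 53
28 + C(29) → 57
43 + 53 → 96
57 + 96 → 153
Total encoded bits = sum of merged weights = 28 + 43 + 53 + 57 + 96 + 153 = 430.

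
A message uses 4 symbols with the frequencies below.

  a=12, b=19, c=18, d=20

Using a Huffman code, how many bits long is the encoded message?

Build the Huffman tree bottom-up:
merge a(12) and c(18): 30
merge b(19) and d(20): 39
merge 30 and 39: 69
Total encoded bits = sum of merged weights = 30 + 39 + 69 = 138.

138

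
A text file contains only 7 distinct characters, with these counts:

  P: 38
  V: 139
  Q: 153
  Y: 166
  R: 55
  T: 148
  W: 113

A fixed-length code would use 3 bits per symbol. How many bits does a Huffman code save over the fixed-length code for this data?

226

Fixed-length: 3 bits × 812 symbols = 2436 bits.
Huffman merges:
combine P(38), R(55) → 93
combine 93, W(113) → 206
combine V(139), T(148) → 287
combine Q(153), Y(166) → 319
combine 206, 287 → 493
combine 319, 493 → 812
Huffman total = 93 + 206 + 287 + 319 + 493 + 812 = 2210 bits.
Saving = 2436 − 2210 = 226 bits.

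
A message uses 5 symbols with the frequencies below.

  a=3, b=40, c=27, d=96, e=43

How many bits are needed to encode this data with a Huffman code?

422

Build the Huffman tree bottom-up:
combine a(3), c(27) → 30
combine 30, b(40) → 70
combine e(43), 70 → 113
combine d(96), 113 → 209
The encoded length is the sum of every internal node's weight: 30 + 70 + 113 + 209 = 422 bits.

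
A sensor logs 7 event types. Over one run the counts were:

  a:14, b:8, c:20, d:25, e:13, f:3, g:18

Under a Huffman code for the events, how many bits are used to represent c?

2

Repeatedly merge the two smallest:
f(3) + b(8) → 11
11 + e(13) → 24
a(14) + g(18) → 32
c(20) + 24 → 44
d(25) + 32 → 57
44 + 57 → 101
c's leaf is at depth 2, giving a 2-bit codeword.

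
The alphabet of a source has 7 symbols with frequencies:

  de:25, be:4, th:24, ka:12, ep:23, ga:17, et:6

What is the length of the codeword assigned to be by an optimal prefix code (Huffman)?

5

Huffman merges, smallest pair first:
combine be(4), et(6) → 10
combine 10, ka(12) → 22
combine ga(17), 22 → 39
combine ep(23), th(24) → 47
combine de(25), 39 → 64
combine 47, 64 → 111
The subtree containing be is merged 5 times, so code length = 5.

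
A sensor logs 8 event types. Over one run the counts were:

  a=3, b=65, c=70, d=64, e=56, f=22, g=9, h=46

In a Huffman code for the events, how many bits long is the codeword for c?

2

Repeatedly merge the two smallest:
combine a(3), g(9) → 12
combine 12, f(22) → 34
combine 34, h(46) → 80
combine e(56), d(64) → 120
combine b(65), c(70) → 135
combine 80, 120 → 200
combine 135, 200 → 335
c's leaf is at depth 2, giving a 2-bit codeword.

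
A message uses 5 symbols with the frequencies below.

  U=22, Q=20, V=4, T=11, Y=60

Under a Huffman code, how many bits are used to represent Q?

3

Huffman merges, smallest pair first:
V(4) + T(11) → 15
15 + Q(20) → 35
U(22) + 35 → 57
57 + Y(60) → 117
The subtree containing Q is merged 3 times, so code length = 3.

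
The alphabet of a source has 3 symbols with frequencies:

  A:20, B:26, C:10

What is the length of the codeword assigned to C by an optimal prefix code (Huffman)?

Huffman merges, smallest pair first:
C(10) + A(20) → 30
B(26) + 30 → 56
The subtree containing C is merged 2 times, so code length = 2.

2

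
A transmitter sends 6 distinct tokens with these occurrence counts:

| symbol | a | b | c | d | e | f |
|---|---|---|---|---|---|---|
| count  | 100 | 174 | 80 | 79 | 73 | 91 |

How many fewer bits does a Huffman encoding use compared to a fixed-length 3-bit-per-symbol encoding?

274

Fixed-length: 3 bits × 597 symbols = 1791 bits.
Huffman merges:
combine e(73), d(79) → 152
combine c(80), f(91) → 171
combine a(100), 152 → 252
combine 171, b(174) → 345
combine 252, 345 → 597
Huffman total = 152 + 171 + 252 + 345 + 597 = 1517 bits.
Saving = 1791 − 1517 = 274 bits.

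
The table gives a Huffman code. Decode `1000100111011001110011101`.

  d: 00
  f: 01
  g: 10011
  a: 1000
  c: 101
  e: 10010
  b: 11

Read left to right; each codeword is recognised as soon as it completes (prefix code):
  1000→a | 10011→g | 101→c | 10011→g | 10011→g | 101→c
Decoded message: agcggc

agcggc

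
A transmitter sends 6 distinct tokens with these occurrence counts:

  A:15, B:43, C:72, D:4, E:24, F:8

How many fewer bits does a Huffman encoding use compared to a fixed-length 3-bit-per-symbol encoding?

Fixed-length: 3 bits × 166 symbols = 498 bits.
Huffman merges:
merge D(4) and F(8): 12
merge 12 and A(15): 27
merge E(24) and 27: 51
merge B(43) and 51: 94
merge C(72) and 94: 166
Huffman total = 12 + 27 + 51 + 94 + 166 = 350 bits.
Saving = 498 − 350 = 148 bits.

148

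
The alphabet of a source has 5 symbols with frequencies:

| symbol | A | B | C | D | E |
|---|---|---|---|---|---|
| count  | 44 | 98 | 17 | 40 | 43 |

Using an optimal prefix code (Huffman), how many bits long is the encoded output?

Greedily combine the two least-frequent nodes:
merge C(17) and D(40): 57
merge E(43) and A(44): 87
merge 57 and 87: 144
merge B(98) and 144: 242
Each symbol's bit-cost is frequency × depth; summing gives 530 bits (equivalently 57 + 87 + 144 + 242).

530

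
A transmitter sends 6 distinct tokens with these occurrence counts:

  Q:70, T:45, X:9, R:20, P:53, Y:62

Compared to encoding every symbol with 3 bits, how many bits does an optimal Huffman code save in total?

Fixed-length: 3 bits × 259 symbols = 777 bits.
Huffman merges:
X(9) + R(20) → 29
29 + T(45) → 74
P(53) + Y(62) → 115
Q(70) + 74 → 144
115 + 144 → 259
Huffman total = 29 + 74 + 115 + 144 + 259 = 621 bits.
Saving = 777 − 621 = 156 bits.

156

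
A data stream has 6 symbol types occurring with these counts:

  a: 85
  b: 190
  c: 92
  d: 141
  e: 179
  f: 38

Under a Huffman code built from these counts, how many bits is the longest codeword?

4

Merge the two lowest-weight nodes at each step:
combine f(38), a(85) → 123
combine c(92), 123 → 215
combine d(141), e(179) → 320
combine b(190), 215 → 405
combine 320, 405 → 725
The first pair merged (f, a) ends up deepest, at depth 4.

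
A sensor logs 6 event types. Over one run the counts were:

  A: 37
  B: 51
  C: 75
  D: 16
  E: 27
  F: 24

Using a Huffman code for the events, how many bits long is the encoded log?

564

Build the Huffman tree bottom-up:
merge D(16) and F(24): 40
merge E(27) and A(37): 64
merge 40 and B(51): 91
merge 64 and C(75): 139
merge 91 and 139: 230
The encoded length is the sum of every internal node's weight: 40 + 64 + 91 + 139 + 230 = 564 bits.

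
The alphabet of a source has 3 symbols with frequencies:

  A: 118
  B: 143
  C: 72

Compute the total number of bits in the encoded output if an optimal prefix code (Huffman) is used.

523

Greedily combine the two least-frequent nodes:
merge C(72) and A(118): 190
merge B(143) and 190: 333
Total encoded bits = sum of merged weights = 190 + 333 = 523.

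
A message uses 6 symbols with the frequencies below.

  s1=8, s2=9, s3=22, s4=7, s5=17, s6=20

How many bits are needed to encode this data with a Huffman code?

205

Build the Huffman tree bottom-up:
combine s4(7), s1(8) → 15
combine s2(9), 15 → 24
combine s5(17), s6(20) → 37
combine s3(22), 24 → 46
combine 37, 46 → 83
Each symbol's bit-cost is frequency × depth; summing gives 205 bits (equivalently 15 + 24 + 37 + 46 + 83).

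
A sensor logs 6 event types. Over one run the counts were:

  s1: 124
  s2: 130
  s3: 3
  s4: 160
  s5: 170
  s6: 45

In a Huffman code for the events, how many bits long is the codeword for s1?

3

Build the tree from the bottom:
merge s3(3) and s6(45): 48
merge 48 and s1(124): 172
merge s2(130) and s4(160): 290
merge s5(170) and 172: 342
merge 290 and 342: 632
s1 sits 3 levels below the root, so its codeword is 3 bits.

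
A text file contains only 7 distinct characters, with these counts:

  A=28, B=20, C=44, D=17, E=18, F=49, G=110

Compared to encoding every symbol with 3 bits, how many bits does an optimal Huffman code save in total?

Fixed-length: 3 bits × 286 symbols = 858 bits.
Huffman merges:
merge D(17) and E(18): 35
merge B(20) and A(28): 48
merge 35 and C(44): 79
merge 48 and F(49): 97
merge 79 and 97: 176
merge G(110) and 176: 286
Huffman total = 35 + 48 + 79 + 97 + 176 + 286 = 721 bits.
Saving = 858 − 721 = 137 bits.

137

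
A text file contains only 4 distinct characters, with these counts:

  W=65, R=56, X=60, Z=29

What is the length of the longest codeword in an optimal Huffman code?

Merge the two lowest-weight nodes at each step:
combine Z(29), R(56) → 85
combine X(60), W(65) → 125
combine 85, 125 → 210
The first pair merged (Z, R) ends up deepest, at depth 2.

2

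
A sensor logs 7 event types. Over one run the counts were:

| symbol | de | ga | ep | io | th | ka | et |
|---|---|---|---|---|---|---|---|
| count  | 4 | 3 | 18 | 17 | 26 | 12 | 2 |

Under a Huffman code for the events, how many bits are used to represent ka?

Build the tree from the bottom:
merge et(2) and ga(3): 5
merge de(4) and 5: 9
merge 9 and ka(12): 21
merge io(17) and ep(18): 35
merge 21 and th(26): 47
merge 35 and 47: 82
ka's leaf is at depth 3, giving a 3-bit codeword.

3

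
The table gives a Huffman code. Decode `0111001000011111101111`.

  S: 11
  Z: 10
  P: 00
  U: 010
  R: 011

RZUPRSSRS

Read left to right; each codeword is recognised as soon as it completes (prefix code):
  011→R | 10→Z | 010→U | 00→P | 011→R | 11→S | 11→S | 011→R | 11→S
Decoded message: RZUPRSSRS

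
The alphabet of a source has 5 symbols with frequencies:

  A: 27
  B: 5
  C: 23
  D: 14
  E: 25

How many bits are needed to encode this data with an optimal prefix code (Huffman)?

Build the Huffman tree bottom-up:
merge B(5) and D(14): 19
merge 19 and C(23): 42
merge E(25) and A(27): 52
merge 42 and 52: 94
Total encoded bits = sum of merged weights = 19 + 42 + 52 + 94 = 207.

207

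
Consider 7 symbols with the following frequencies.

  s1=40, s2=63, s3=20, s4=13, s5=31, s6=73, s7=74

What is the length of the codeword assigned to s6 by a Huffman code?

2

Build the tree from the bottom:
s4(13) + s3(20) → 33
s5(31) + 33 → 64
s1(40) + s2(63) → 103
64 + s6(73) → 137
s7(74) + 103 → 177
137 + 177 → 314
s6's leaf is at depth 2, giving a 2-bit codeword.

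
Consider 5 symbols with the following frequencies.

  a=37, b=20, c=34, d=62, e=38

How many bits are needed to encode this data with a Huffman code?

Build the Huffman tree bottom-up:
combine b(20), c(34) → 54
combine a(37), e(38) → 75
combine 54, d(62) → 116
combine 75, 116 → 191
Each symbol's bit-cost is frequency × depth; summing gives 436 bits (equivalently 54 + 75 + 116 + 191).

436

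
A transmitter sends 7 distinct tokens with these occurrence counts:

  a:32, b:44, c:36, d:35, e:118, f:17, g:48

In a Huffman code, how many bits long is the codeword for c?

Huffman merges, smallest pair first:
merge f(17) and a(32): 49
merge d(35) and c(36): 71
merge b(44) and g(48): 92
merge 49 and 71: 120
merge 92 and e(118): 210
merge 120 and 210: 330
c's leaf is at depth 3, giving a 3-bit codeword.

3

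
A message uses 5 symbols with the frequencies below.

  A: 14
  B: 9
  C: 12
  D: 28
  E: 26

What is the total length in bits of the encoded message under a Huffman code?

Greedily combine the two least-frequent nodes:
B(9) + C(12) → 21
A(14) + 21 → 35
E(26) + D(28) → 54
35 + 54 → 89
Total encoded bits = sum of merged weights = 21 + 35 + 54 + 89 = 199.

199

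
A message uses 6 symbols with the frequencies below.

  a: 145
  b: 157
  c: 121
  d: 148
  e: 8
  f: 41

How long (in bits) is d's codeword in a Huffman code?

Repeatedly merge the two smallest:
merge e(8) and f(41): 49
merge 49 and c(121): 170
merge a(145) and d(148): 293
merge b(157) and 170: 327
merge 293 and 327: 620
d's leaf is at depth 2, giving a 2-bit codeword.

2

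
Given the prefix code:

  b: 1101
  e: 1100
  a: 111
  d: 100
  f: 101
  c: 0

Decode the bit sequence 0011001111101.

cceab

Read left to right; each codeword is recognised as soon as it completes (prefix code):
  0→c | 0→c | 1100→e | 111→a | 1101→b
Decoded message: cceab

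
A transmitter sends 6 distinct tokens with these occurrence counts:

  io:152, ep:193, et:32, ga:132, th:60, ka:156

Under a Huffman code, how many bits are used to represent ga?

Build the tree from the bottom:
merge et(32) and th(60): 92
merge 92 and ga(132): 224
merge io(152) and ka(156): 308
merge ep(193) and 224: 417
merge 308 and 417: 725
ga sits 3 levels below the root, so its codeword is 3 bits.

3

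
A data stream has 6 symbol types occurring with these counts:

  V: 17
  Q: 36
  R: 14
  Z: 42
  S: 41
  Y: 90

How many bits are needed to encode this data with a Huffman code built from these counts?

571

Build the Huffman tree bottom-up:
combine R(14), V(17) → 31
combine 31, Q(36) → 67
combine S(41), Z(42) → 83
combine 67, 83 → 150
combine Y(90), 150 → 240
Each symbol's bit-cost is frequency × depth; summing gives 571 bits (equivalently 31 + 67 + 83 + 150 + 240).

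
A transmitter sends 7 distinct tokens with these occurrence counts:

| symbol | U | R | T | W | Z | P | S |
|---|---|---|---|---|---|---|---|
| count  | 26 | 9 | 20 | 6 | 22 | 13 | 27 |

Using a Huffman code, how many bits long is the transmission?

331

Build the Huffman tree bottom-up:
merge W(6) and R(9): 15
merge P(13) and 15: 28
merge T(20) and Z(22): 42
merge U(26) and S(27): 53
merge 28 and 42: 70
merge 53 and 70: 123
Each symbol's bit-cost is frequency × depth; summing gives 331 bits (equivalently 15 + 28 + 42 + 53 + 70 + 123).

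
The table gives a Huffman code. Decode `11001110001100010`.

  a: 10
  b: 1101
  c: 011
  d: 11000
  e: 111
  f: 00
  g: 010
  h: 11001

hdda

Read left to right; each codeword is recognised as soon as it completes (prefix code):
  11001→h | 11000→d | 11000→d | 10→a
Decoded message: hdda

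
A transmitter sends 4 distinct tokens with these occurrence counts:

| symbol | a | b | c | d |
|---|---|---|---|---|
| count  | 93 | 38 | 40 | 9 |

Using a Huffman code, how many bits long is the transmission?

Build the Huffman tree bottom-up:
merge d(9) and b(38): 47
merge c(40) and 47: 87
merge 87 and a(93): 180
Each symbol's bit-cost is frequency × depth; summing gives 314 bits (equivalently 47 + 87 + 180).

314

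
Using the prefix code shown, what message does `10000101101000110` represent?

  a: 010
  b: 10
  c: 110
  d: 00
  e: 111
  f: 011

Read left to right; each codeword is recognised as soon as it completes (prefix code):
  10→b | 00→d | 010→a | 110→c | 10→b | 00→d | 110→c
Decoded message: bdacbdc

bdacbdc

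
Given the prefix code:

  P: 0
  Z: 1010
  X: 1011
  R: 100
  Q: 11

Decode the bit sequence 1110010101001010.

QRZRZ

Read left to right; each codeword is recognised as soon as it completes (prefix code):
  11→Q | 100→R | 1010→Z | 100→R | 1010→Z
Decoded message: QRZRZ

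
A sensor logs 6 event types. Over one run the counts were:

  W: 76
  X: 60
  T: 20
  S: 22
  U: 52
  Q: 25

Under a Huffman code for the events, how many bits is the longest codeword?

4

Merge the two lowest-weight nodes at each step:
combine T(20), S(22) → 42
combine Q(25), 42 → 67
combine U(52), X(60) → 112
combine 67, W(76) → 143
combine 112, 143 → 255
The first pair merged (T, S) ends up deepest, at depth 4.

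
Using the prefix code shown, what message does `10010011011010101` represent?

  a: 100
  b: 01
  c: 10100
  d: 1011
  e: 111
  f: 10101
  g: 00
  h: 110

aahhf

Read left to right; each codeword is recognised as soon as it completes (prefix code):
  100→a | 100→a | 110→h | 110→h | 10101→f
Decoded message: aahhf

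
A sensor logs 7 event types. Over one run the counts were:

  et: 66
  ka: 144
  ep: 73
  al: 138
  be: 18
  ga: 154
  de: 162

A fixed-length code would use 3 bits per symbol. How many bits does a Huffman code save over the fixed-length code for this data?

Fixed-length: 3 bits × 755 symbols = 2265 bits.
Huffman merges:
merge be(18) and et(66): 84
merge ep(73) and 84: 157
merge al(138) and ka(144): 282
merge ga(154) and 157: 311
merge de(162) and 282: 444
merge 311 and 444: 755
Huffman total = 84 + 157 + 282 + 311 + 444 + 755 = 2033 bits.
Saving = 2265 − 2033 = 232 bits.

232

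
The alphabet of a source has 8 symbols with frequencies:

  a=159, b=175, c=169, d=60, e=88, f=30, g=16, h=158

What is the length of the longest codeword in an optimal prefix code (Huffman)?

Merge the two lowest-weight nodes at each step:
combine g(16), f(30) → 46
combine 46, d(60) → 106
combine e(88), 106 → 194
combine h(158), a(159) → 317
combine c(169), b(175) → 344
combine 194, 317 → 511
combine 344, 511 → 855
The first pair merged (g, f) ends up deepest, at depth 5.

5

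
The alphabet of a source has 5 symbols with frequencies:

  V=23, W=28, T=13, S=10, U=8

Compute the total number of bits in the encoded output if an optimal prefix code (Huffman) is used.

182

Build the Huffman tree bottom-up:
U(8) + S(10) → 18
T(13) + 18 → 31
V(23) + W(28) → 51
31 + 51 → 82
Each symbol's bit-cost is frequency × depth; summing gives 182 bits (equivalently 18 + 31 + 51 + 82).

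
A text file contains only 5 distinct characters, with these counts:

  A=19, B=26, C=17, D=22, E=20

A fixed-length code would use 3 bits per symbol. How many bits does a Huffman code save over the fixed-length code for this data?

Fixed-length: 3 bits × 104 symbols = 312 bits.
Huffman merges:
merge C(17) and A(19): 36
merge E(20) and D(22): 42
merge B(26) and 36: 62
merge 42 and 62: 104
Huffman total = 36 + 42 + 62 + 104 = 244 bits.
Saving = 312 − 244 = 68 bits.

68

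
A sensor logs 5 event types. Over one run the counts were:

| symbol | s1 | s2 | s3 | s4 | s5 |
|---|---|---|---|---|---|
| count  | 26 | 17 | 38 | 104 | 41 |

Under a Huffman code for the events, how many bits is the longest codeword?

Merge the two lowest-weight nodes at each step:
merge s2(17) and s1(26): 43
merge s3(38) and s5(41): 79
merge 43 and 79: 122
merge s4(104) and 122: 226
Maximum depth reached is 3.

3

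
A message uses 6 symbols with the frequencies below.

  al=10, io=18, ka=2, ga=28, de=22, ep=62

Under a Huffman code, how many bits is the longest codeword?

Merge the two lowest-weight nodes at each step:
combine ka(2), al(10) → 12
combine 12, io(18) → 30
combine de(22), ga(28) → 50
combine 30, 50 → 80
combine ep(62), 80 → 142
The rarest symbols sit at the bottom; the longest codeword is 4 bits.

4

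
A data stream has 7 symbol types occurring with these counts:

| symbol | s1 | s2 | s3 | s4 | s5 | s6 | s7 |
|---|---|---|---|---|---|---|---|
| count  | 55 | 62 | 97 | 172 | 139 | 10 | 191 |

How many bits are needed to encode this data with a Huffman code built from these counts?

Greedily combine the two least-frequent nodes:
merge s6(10) and s1(55): 65
merge s2(62) and 65: 127
merge s3(97) and 127: 224
merge s5(139) and s4(172): 311
merge s7(191) and 224: 415
merge 311 and 415: 726
Each symbol's bit-cost is frequency × depth; summing gives 1868 bits (equivalently 65 + 127 + 224 + 311 + 415 + 726).

1868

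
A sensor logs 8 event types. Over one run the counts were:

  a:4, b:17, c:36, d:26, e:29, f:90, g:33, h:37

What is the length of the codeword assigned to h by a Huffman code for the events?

3

Huffman merges, smallest pair first:
combine a(4), b(17) → 21
combine 21, d(26) → 47
combine e(29), g(33) → 62
combine c(36), h(37) → 73
combine 47, 62 → 109
combine 73, f(90) → 163
combine 109, 163 → 272
h sits 3 levels below the root, so its codeword is 3 bits.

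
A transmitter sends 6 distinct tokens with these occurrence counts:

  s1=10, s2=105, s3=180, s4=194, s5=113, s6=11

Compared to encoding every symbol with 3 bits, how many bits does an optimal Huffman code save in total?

Fixed-length: 3 bits × 613 symbols = 1839 bits.
Huffman merges:
combine s1(10), s6(11) → 21
combine 21, s2(105) → 126
combine s5(113), 126 → 239
combine s3(180), s4(194) → 374
combine 239, 374 → 613
Huffman total = 21 + 126 + 239 + 374 + 613 = 1373 bits.
Saving = 1839 − 1373 = 466 bits.

466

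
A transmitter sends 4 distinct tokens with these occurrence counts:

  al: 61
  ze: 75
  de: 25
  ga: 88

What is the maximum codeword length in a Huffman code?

Merge the two lowest-weight nodes at each step:
combine de(25), al(61) → 86
combine ze(75), 86 → 161
combine ga(88), 161 → 249
Maximum depth reached is 3.

3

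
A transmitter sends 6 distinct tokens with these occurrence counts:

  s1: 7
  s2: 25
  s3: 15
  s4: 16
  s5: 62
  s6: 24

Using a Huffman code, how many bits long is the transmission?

Build the Huffman tree bottom-up:
s1(7) + s3(15) → 22
s4(16) + 22 → 38
s6(24) + s2(25) → 49
38 + 49 → 87
s5(62) + 87 → 149
Each symbol's bit-cost is frequency × depth; summing gives 345 bits (equivalently 22 + 38 + 49 + 87 + 149).

345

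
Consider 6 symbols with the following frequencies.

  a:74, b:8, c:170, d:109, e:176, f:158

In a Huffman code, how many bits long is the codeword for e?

Repeatedly merge the two smallest:
b(8) + a(74) → 82
82 + d(109) → 191
f(158) + c(170) → 328
e(176) + 191 → 367
328 + 367 → 695
e sits 2 levels below the root, so its codeword is 2 bits.

2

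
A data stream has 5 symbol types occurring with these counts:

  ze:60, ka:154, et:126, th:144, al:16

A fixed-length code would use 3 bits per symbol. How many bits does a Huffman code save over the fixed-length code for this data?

424

Fixed-length: 3 bits × 500 symbols = 1500 bits.
Huffman merges:
combine al(16), ze(60) → 76
combine 76, et(126) → 202
combine th(144), ka(154) → 298
combine 202, 298 → 500
Huffman total = 76 + 202 + 298 + 500 = 1076 bits.
Saving = 1500 − 1076 = 424 bits.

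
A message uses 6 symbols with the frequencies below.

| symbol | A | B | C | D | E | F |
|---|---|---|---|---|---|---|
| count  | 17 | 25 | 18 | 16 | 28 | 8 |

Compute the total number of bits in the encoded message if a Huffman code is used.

283

Build the Huffman tree bottom-up:
combine F(8), D(16) → 24
combine A(17), C(18) → 35
combine 24, B(25) → 49
combine E(28), 35 → 63
combine 49, 63 → 112
Each symbol's bit-cost is frequency × depth; summing gives 283 bits (equivalently 24 + 35 + 49 + 63 + 112).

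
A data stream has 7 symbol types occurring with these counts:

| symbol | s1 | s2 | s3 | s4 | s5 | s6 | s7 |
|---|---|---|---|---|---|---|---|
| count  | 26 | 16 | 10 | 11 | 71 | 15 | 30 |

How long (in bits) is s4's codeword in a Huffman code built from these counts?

Repeatedly merge the two smallest:
s3(10) + s4(11) → 21
s6(15) + s2(16) → 31
21 + s1(26) → 47
s7(30) + 31 → 61
47 + 61 → 108
s5(71) + 108 → 179
The subtree containing s4 is merged 4 times, so code length = 4.

4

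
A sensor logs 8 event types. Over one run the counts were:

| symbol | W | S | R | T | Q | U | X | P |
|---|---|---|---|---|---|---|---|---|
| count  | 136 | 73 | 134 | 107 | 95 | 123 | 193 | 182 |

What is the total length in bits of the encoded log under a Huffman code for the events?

Greedily combine the two least-frequent nodes:
merge S(73) and Q(95): 168
merge T(107) and U(123): 230
merge R(134) and W(136): 270
merge 168 and P(182): 350
merge X(193) and 230: 423
merge 270 and 350: 620
merge 423 and 620: 1043
The encoded length is the sum of every internal node's weight: 168 + 230 + 270 + 350 + 423 + 620 + 1043 = 3104 bits.

3104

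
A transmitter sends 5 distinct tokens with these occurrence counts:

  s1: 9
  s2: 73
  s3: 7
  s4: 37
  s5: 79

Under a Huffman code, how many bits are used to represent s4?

Build the tree from the bottom:
s3(7) + s1(9) → 16
16 + s4(37) → 53
53 + s2(73) → 126
s5(79) + 126 → 205
s4's leaf is at depth 3, giving a 3-bit codeword.

3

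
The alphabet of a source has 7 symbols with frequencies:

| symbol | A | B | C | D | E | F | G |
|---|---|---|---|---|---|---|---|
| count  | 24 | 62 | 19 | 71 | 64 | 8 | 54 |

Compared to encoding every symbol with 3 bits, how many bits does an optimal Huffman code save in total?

119

Fixed-length: 3 bits × 302 symbols = 906 bits.
Huffman merges:
merge F(8) and C(19): 27
merge A(24) and 27: 51
merge 51 and G(54): 105
merge B(62) and E(64): 126
merge D(71) and 105: 176
merge 126 and 176: 302
Huffman total = 27 + 51 + 105 + 126 + 176 + 302 = 787 bits.
Saving = 906 − 787 = 119 bits.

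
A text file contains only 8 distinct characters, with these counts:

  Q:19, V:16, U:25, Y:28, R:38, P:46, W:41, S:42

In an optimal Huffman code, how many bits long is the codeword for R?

Repeatedly merge the two smallest:
merge V(16) and Q(19): 35
merge U(25) and Y(28): 53
merge 35 and R(38): 73
merge W(41) and S(42): 83
merge P(46) and 53: 99
merge 73 and 83: 156
merge 99 and 156: 255
The subtree containing R is merged 3 times, so code length = 3.

3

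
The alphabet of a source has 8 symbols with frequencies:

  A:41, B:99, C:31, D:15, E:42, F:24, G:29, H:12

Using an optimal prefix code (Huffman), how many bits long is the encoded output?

Greedily combine the two least-frequent nodes:
combine H(12), D(15) → 27
combine F(24), 27 → 51
combine G(29), C(31) → 60
combine A(41), E(42) → 83
combine 51, 60 → 111
combine 83, B(99) → 182
combine 111, 182 → 293
Each symbol's bit-cost is frequency × depth; summing gives 807 bits (equivalently 27 + 51 + 60 + 83 + 111 + 182 + 293).

807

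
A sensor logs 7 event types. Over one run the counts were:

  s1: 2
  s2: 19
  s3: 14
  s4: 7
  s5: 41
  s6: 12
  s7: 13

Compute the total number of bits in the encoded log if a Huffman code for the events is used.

Build the Huffman tree bottom-up:
combine s1(2), s4(7) → 9
combine 9, s6(12) → 21
combine s7(13), s3(14) → 27
combine s2(19), 21 → 40
combine 27, 40 → 67
combine s5(41), 67 → 108
Total encoded bits = sum of merged weights = 9 + 21 + 27 + 40 + 67 + 108 = 272.

272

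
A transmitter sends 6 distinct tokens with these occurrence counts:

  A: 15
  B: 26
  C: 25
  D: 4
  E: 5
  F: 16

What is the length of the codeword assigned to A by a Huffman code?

3

Build the tree from the bottom:
D(4) + E(5) → 9
9 + A(15) → 24
F(16) + 24 → 40
C(25) + B(26) → 51
40 + 51 → 91
The subtree containing A is merged 3 times, so code length = 3.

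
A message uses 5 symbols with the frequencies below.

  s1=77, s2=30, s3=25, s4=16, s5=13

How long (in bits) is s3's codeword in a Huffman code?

Build the tree from the bottom:
s5(13) + s4(16) → 29
s3(25) + 29 → 54
s2(30) + 54 → 84
s1(77) + 84 → 161
s3's leaf is at depth 3, giving a 3-bit codeword.

3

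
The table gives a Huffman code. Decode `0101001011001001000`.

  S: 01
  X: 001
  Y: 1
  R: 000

Read left to right; each codeword is recognised as soon as it completes (prefix code):
  01→S | 01→S | 001→X | 01→S | 1→Y | 001→X | 001→X | 000→R
Decoded message: SSXSYXXR

SSXSYXXR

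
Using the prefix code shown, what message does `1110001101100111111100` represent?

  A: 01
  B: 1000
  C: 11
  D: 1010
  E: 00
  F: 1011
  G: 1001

Read left to right; each codeword is recognised as soon as it completes (prefix code):
  11→C | 1000→B | 11→C | 01→A | 1001→G | 11→C | 11→C | 11→C | 00→E
Decoded message: CBCAGCCCE

CBCAGCCCE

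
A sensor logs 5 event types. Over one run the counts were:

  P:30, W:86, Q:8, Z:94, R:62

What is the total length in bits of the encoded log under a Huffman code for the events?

598

Greedily combine the two least-frequent nodes:
combine Q(8), P(30) → 38
combine 38, R(62) → 100
combine W(86), Z(94) → 180
combine 100, 180 → 280
Total encoded bits = sum of merged weights = 38 + 100 + 180 + 280 = 598.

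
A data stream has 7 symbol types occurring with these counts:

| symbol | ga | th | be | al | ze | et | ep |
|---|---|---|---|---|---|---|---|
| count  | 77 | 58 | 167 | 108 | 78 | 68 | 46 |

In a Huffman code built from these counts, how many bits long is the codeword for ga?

3

Huffman merges, smallest pair first:
ep(46) + th(58) → 104
et(68) + ga(77) → 145
ze(78) + 104 → 182
al(108) + 145 → 253
be(167) + 182 → 349
253 + 349 → 602
ga's leaf is at depth 3, giving a 3-bit codeword.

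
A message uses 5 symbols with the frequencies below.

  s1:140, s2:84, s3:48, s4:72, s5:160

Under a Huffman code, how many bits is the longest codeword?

3

Merge the two lowest-weight nodes at each step:
s3(48) + s4(72) → 120
s2(84) + 120 → 204
s1(140) + s5(160) → 300
204 + 300 → 504
The rarest symbols sit at the bottom; the longest codeword is 3 bits.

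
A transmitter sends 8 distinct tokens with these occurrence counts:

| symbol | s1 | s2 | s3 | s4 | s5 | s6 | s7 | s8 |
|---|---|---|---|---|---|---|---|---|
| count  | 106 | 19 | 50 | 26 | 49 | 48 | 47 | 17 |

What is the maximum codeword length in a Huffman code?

4

Merge the two lowest-weight nodes at each step:
s8(17) + s2(19) → 36
s4(26) + 36 → 62
s7(47) + s6(48) → 95
s5(49) + s3(50) → 99
62 + 95 → 157
99 + s1(106) → 205
157 + 205 → 362
Maximum depth reached is 4.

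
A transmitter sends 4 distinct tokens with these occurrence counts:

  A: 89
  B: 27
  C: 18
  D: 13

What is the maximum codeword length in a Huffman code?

3

Merge the two lowest-weight nodes at each step:
D(13) + C(18) → 31
B(27) + 31 → 58
58 + A(89) → 147
The rarest symbols sit at the bottom; the longest codeword is 3 bits.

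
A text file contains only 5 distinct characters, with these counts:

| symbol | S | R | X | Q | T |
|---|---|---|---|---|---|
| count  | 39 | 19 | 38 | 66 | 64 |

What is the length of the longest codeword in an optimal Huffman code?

3

Merge the two lowest-weight nodes at each step:
combine R(19), X(38) → 57
combine S(39), 57 → 96
combine T(64), Q(66) → 130
combine 96, 130 → 226
Maximum depth reached is 3.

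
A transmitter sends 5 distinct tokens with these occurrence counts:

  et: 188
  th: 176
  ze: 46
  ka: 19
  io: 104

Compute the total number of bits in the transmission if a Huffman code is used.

Build the Huffman tree bottom-up:
merge ka(19) and ze(46): 65
merge 65 and io(104): 169
merge 169 and th(176): 345
merge et(188) and 345: 533
Each symbol's bit-cost is frequency × depth; summing gives 1112 bits (equivalently 65 + 169 + 345 + 533).

1112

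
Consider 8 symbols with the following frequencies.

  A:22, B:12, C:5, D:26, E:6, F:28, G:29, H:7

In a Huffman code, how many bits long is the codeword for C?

Huffman merges, smallest pair first:
merge C(5) and E(6): 11
merge H(7) and 11: 18
merge B(12) and 18: 30
merge A(22) and D(26): 48
merge F(28) and G(29): 57
merge 30 and 48: 78
merge 57 and 78: 135
The subtree containing C is merged 5 times, so code length = 5.

5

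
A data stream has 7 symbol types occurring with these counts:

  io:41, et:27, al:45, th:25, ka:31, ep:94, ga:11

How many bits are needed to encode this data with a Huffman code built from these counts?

Greedily combine the two least-frequent nodes:
combine ga(11), th(25) → 36
combine et(27), ka(31) → 58
combine 36, io(41) → 77
combine al(45), 58 → 103
combine 77, ep(94) → 171
combine 103, 171 → 274
Total encoded bits = sum of merged weights = 36 + 58 + 77 + 103 + 171 + 274 = 719.

719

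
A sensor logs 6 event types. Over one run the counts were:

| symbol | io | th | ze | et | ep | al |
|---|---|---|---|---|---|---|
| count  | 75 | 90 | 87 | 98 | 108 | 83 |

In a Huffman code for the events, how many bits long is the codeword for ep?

Huffman merges, smallest pair first:
io(75) + al(83) → 158
ze(87) + th(90) → 177
et(98) + ep(108) → 206
158 + 177 → 335
206 + 335 → 541
The subtree containing ep is merged 2 times, so code length = 2.

2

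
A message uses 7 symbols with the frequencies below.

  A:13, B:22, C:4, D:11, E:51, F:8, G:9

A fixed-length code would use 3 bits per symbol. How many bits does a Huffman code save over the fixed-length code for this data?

Fixed-length: 3 bits × 118 symbols = 354 bits.
Huffman merges:
combine C(4), F(8) → 12
combine G(9), D(11) → 20
combine 12, A(13) → 25
combine 20, B(22) → 42
combine 25, 42 → 67
combine E(51), 67 → 118
Huffman total = 12 + 20 + 25 + 42 + 67 + 118 = 284 bits.
Saving = 354 − 284 = 70 bits.

70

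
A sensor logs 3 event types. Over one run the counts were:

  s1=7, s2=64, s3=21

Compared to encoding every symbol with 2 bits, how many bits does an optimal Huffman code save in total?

64

Fixed-length: 2 bits × 92 symbols = 184 bits.
Huffman merges:
combine s1(7), s3(21) → 28
combine 28, s2(64) → 92
Huffman total = 28 + 92 = 120 bits.
Saving = 184 − 120 = 64 bits.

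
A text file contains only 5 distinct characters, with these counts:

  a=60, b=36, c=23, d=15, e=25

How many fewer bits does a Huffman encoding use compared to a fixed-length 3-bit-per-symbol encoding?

Fixed-length: 3 bits × 159 symbols = 477 bits.
Huffman merges:
combine d(15), c(23) → 38
combine e(25), b(36) → 61
combine 38, a(60) → 98
combine 61, 98 → 159
Huffman total = 38 + 61 + 98 + 159 = 356 bits.
Saving = 477 − 356 = 121 bits.

121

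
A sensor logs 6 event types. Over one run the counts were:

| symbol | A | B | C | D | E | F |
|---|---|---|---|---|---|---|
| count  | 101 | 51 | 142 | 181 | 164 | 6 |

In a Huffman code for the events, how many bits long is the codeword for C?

2

Huffman merges, smallest pair first:
F(6) + B(51) → 57
57 + A(101) → 158
C(142) + 158 → 300
E(164) + D(181) → 345
300 + 345 → 645
C sits 2 levels below the root, so its codeword is 2 bits.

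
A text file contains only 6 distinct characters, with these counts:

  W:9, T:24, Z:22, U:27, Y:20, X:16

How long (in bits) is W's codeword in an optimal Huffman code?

Huffman merges, smallest pair first:
merge W(9) and X(16): 25
merge Y(20) and Z(22): 42
merge T(24) and 25: 49
merge U(27) and 42: 69
merge 49 and 69: 118
The subtree containing W is merged 3 times, so code length = 3.

3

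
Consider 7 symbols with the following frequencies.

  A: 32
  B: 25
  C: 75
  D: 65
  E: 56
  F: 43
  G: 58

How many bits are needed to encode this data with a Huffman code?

Greedily combine the two least-frequent nodes:
merge B(25) and A(32): 57
merge F(43) and E(56): 99
merge 57 and G(58): 115
merge D(65) and C(75): 140
merge 99 and 115: 214
merge 140 and 214: 354
The encoded length is the sum of every internal node's weight: 57 + 99 + 115 + 140 + 214 + 354 = 979 bits.

979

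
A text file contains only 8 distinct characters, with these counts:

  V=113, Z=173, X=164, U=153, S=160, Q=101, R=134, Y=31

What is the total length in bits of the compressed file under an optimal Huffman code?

3046

Build the Huffman tree bottom-up:
Y(31) + Q(101) → 132
V(113) + 132 → 245
R(134) + U(153) → 287
S(160) + X(164) → 324
Z(173) + 245 → 418
287 + 324 → 611
418 + 611 → 1029
Total encoded bits = sum of merged weights = 132 + 245 + 287 + 324 + 418 + 611 + 1029 = 3046.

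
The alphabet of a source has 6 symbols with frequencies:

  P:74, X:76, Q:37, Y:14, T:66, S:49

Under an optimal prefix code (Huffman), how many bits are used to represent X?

2

Repeatedly merge the two smallest:
Y(14) + Q(37) → 51
S(49) + 51 → 100
T(66) + P(74) → 140
X(76) + 100 → 176
140 + 176 → 316
X's leaf is at depth 2, giving a 2-bit codeword.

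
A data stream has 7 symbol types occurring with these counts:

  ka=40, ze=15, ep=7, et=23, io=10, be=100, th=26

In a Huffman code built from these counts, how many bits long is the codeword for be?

1

Huffman merges, smallest pair first:
ep(7) + io(10) → 17
ze(15) + 17 → 32
et(23) + th(26) → 49
32 + ka(40) → 72
49 + 72 → 121
be(100) + 121 → 221
be sits one level below the root: a 1-bit codeword.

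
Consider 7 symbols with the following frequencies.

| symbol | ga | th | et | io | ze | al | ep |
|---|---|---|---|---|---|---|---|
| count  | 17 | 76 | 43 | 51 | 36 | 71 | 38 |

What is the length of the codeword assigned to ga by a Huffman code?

4

Build the tree from the bottom:
merge ga(17) and ze(36): 53
merge ep(38) and et(43): 81
merge io(51) and 53: 104
merge al(71) and th(76): 147
merge 81 and 104: 185
merge 147 and 185: 332
ga's leaf is at depth 4, giving a 4-bit codeword.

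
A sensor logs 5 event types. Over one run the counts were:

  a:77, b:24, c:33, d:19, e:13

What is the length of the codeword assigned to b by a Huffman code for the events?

Repeatedly merge the two smallest:
e(13) + d(19) → 32
b(24) + 32 → 56
c(33) + 56 → 89
a(77) + 89 → 166
b's leaf is at depth 3, giving a 3-bit codeword.

3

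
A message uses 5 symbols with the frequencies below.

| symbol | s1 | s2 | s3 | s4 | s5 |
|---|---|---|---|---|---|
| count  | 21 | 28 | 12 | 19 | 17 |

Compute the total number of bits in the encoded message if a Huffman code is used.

Build the Huffman tree bottom-up:
combine s3(12), s5(17) → 29
combine s4(19), s1(21) → 40
combine s2(28), 29 → 57
combine 40, 57 → 97
Each symbol's bit-cost is frequency × depth; summing gives 223 bits (equivalently 29 + 40 + 57 + 97).

223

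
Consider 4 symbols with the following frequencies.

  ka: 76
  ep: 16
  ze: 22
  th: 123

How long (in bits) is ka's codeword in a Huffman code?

2

Repeatedly merge the two smallest:
ep(16) + ze(22) → 38
38 + ka(76) → 114
114 + th(123) → 237
ka sits 2 levels below the root, so its codeword is 2 bits.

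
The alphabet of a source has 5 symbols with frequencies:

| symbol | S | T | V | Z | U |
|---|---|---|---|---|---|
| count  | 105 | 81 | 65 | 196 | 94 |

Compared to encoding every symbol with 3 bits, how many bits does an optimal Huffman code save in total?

Fixed-length: 3 bits × 541 symbols = 1623 bits.
Huffman merges:
combine V(65), T(81) → 146
combine U(94), S(105) → 199
combine 146, Z(196) → 342
combine 199, 342 → 541
Huffman total = 146 + 199 + 342 + 541 = 1228 bits.
Saving = 1623 − 1228 = 395 bits.

395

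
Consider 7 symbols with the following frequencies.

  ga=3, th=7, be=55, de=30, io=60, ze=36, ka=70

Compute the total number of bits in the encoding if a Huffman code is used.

648

Merge the two smallest weights repeatedly:
merge ga(3) and th(7): 10
merge 10 and de(30): 40
merge ze(36) and 40: 76
merge be(55) and io(60): 115
merge ka(70) and 76: 146
merge 115 and 146: 261
Total encoded bits = sum of merged weights = 10 + 40 + 76 + 115 + 146 + 261 = 648.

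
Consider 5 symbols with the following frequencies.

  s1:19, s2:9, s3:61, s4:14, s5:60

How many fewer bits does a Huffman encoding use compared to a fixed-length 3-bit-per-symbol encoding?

Fixed-length: 3 bits × 163 symbols = 489 bits.
Huffman merges:
combine s2(9), s4(14) → 23
combine s1(19), 23 → 42
combine 42, s5(60) → 102
combine s3(61), 102 → 163
Huffman total = 23 + 42 + 102 + 163 = 330 bits.
Saving = 489 − 330 = 159 bits.

159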